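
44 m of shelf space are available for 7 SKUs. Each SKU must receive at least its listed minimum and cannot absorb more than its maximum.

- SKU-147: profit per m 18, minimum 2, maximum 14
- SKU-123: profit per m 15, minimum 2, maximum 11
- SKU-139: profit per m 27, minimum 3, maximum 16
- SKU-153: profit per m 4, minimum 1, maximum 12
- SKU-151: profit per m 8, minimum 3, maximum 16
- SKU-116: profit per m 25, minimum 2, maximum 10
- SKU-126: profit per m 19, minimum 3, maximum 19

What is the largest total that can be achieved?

Meeting every minimum uses 2+2+3+1+3+2+3 = 16 m, leaving 28.
Rank by profit per m: SKU-139 27 > SKU-116 25 > SKU-126 19 > SKU-147 18 > SKU-123 15 > SKU-151 8 > SKU-153 4.
Give SKU-139 13 more to hit its cap of 16 ; 15 left.
SKU-116 takes 8 more to reach its cap of 10 ; 7 left.
Only 7 left; SKU-126 takes them to reach 10.
Total = 18×2 + 15×2 + 27×16 + 4×1 + 8×3 + 25×10 + 19×10 = 966.

966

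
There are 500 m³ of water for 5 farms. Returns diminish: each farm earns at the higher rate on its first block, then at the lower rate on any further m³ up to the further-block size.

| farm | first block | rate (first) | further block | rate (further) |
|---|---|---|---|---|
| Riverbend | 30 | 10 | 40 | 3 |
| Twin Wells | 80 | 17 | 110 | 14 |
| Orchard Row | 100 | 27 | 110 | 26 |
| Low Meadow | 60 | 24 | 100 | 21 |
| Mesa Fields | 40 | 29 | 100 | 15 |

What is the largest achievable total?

Order all 10 blocks by rate: Mesa Fields/T1 29 > Orchard Row/T1 27 > Orchard Row/T2 26 > Low Meadow/T1 24 > Low Meadow/T2 21 > Twin Wells/T1 17 > Mesa Fields/T2 15 > Twin Wells/T2 14 > Riverbend/T1 10 > Riverbend/T2 3.
Mesa Fields/T1 (29): +40 — 460 left.
Orchard Row/T1 (27): +100 — 360 left.
Fill Orchard Row T2 block (110 at 26) — 250 left.
Low Meadow/T1 (24): +60 — 190 left.
Low Meadow T2 at 21: fill all 100 — 90 left.
Twin Wells T1 at 17: fill all 80 — 10 left.
10 remain; put them into Mesa Fields T2 at 15.
Total = 29×40 + 27×100 + 26×110 + 24×60 + 21×100 + 17×80 + 15×10 = 11770.

11770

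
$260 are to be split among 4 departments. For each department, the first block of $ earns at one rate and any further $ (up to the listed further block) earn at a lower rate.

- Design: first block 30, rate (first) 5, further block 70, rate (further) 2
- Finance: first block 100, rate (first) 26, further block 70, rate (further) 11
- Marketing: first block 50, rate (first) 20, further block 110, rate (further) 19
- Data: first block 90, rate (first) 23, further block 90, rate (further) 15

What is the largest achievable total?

Rank every tier by rate: Finance/first 26 > Data/first 23 > Marketing/first 20 > Marketing/second 19 > Data/second 15 > Finance/second 11 > Design/first 5 > Design/second 2.
Finance first at 26: fill all 100 — 160 left.
Fill Data first block (90 at 23) — 70 left.
Marketing/first (20): +50 — 20 left.
Marketing second at 19: only 20 left, fill 20.
Total = 26×100 + 23×90 + 20×50 + 19×20 = 6050.

6050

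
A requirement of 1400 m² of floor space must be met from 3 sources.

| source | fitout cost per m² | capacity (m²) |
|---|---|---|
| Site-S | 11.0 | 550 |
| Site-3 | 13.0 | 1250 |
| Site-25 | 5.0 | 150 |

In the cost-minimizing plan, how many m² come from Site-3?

Fill from the cheapest source first.
Site-25 (5.0): use full 150 ; 1250 m² to go.
Site-S at 11.0: take all 550 m² ; 700 still needed.
Site-3 (13.0): take the remaining 700 ; done.

700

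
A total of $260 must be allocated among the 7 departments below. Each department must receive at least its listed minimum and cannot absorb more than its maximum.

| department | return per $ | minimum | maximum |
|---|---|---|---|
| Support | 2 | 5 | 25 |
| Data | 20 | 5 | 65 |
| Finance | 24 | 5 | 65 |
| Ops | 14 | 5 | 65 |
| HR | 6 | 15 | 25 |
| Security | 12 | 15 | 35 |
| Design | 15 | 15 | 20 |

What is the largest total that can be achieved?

Meeting every minimum uses 5+5+5+5+15+15+15 = 65 $, leaving 195.
Order the departments by return per $: Finance 24 > Data 20 > Design 15 > Ops 14 > Security 12 > HR 6 > Support 2.
Finance takes 60 more to reach its cap of 65 ; 135 left.
Give Data 60 more to hit its cap of 65 ; 75 left.
Design takes 5 more to reach its cap of 20 ; 70 left.
Give Ops 60 more to hit its cap of 65 ; 10 left.
Security: +10 (room for 20) → 25. Pool exhausted.
Total = 2×5 + 20×65 + 24×65 + 14×65 + 6×15 + 12×25 + 15×20 = 4470.

4470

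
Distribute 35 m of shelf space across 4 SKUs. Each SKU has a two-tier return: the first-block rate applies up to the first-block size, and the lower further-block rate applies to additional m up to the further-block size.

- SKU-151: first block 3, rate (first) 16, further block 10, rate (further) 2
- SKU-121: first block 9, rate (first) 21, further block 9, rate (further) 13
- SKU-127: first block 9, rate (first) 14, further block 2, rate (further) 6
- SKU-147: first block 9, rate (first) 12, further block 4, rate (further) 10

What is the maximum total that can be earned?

540

Order all 8 blocks by rate: SKU-121/first 21 > SKU-151/first 16 > SKU-127/first 14 > SKU-121/second 13 > SKU-147/first 12 > SKU-147/second 10 > SKU-127/second 6 > SKU-151/second 2.
SKU-121/first (21): +9 ; 26 left.
SKU-151 first at 16: fill all 3 ; 23 left.
SKU-127 first at 14: fill all 9 ; 14 left.
Fill SKU-121 second block (9 at 13) ; 5 left.
5 remain; put them into SKU-147 first at 12.
Total = 21×9 + 16×3 + 14×9 + 13×9 + 12×5 = 540.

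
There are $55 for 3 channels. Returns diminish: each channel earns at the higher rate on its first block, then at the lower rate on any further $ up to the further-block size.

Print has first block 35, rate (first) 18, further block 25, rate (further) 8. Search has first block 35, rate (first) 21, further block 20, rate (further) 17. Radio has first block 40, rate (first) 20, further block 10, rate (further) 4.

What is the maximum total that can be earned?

Order all 6 blocks by rate: Search/T1 21 > Radio/T1 20 > Print/T1 18 > Search/T2 17 > Print/T2 8 > Radio/T2 4.
Search T1 at 21: fill all 35 ; 20 left.
Radio/T1: +20 of 40 at 20; pool empty.
Total = 21×35 + 20×20 = 1135.

1135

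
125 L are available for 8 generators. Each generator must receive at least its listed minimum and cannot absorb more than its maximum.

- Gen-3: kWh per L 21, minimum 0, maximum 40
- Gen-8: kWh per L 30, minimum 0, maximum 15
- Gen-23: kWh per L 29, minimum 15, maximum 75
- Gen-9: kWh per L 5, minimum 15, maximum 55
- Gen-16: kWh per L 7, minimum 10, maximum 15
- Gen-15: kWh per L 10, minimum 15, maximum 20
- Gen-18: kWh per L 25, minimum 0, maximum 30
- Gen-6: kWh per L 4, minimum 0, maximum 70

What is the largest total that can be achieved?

Meeting every minimum uses 0+0+15+15+10+15+0+0 = 55 L, leaving 70.
Order the generators by kWh per L: Gen-8 30 > Gen-23 29 > Gen-18 25 > Gen-3 21 > Gen-15 10 > Gen-16 7 > Gen-9 5 > Gen-6 4.
Gen-8 takes 15 more to reach its cap of 15 — 55 left.
Gen-23: +55 (room for 60) → 70. Pool exhausted.
Total = 30×15 + 29×70 + 5×15 + 7×10 + 10×15 = 2775.

2775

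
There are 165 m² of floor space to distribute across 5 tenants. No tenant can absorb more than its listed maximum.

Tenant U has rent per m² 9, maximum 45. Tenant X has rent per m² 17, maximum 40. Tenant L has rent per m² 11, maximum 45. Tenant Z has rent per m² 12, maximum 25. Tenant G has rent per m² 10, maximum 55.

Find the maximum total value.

2025

Highest rent per m² first: Tenant X 17 > Tenant Z 12 > Tenant L 11 > Tenant G 10 > Tenant U 9.
Tenant X: +40 to 40 (cap) — 125 left.
Tenant Z: +25 to 25 (cap) — 100 left.
Tenant L: +45 to 45 (cap) — 55 left.
Give Tenant G 55 to hit its cap of 55 — 0 left.
Total = 17×40 + 11×45 + 12×25 + 10×55 = 2025.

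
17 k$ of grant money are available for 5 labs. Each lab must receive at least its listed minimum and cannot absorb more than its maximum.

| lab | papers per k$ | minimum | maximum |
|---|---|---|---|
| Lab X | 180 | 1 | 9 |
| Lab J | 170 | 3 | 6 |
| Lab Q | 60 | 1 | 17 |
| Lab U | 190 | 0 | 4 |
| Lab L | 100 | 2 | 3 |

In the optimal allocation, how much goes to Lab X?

Meeting every minimum uses 1+3+1+0+2 = 7 k$, leaving 10.
Highest papers per k$ first: Lab U 190 > Lab X 180 > Lab J 170 > Lab L 100 > Lab Q 60.
Give Lab U 4 more to hit its cap of 4 ; 6 left.
Lab X has room for 8 more but only 6 remain, so it gets 7.

7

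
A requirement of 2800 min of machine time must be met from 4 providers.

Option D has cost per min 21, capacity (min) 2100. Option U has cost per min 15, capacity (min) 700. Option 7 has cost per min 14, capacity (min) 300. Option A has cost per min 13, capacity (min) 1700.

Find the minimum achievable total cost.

38900

Fill from the cheapest provider first.
Option A at 13: take all 1700 min — 1100 still needed.
Take 300 from Option 7 at 14 — need 800 more.
Take 700 from Option U at 15 — need 100 more.
Take 100 from Option D at 21 to finish.
Cost = 1700×13 + 300×14 + 700×15 + 100×21 = 38900.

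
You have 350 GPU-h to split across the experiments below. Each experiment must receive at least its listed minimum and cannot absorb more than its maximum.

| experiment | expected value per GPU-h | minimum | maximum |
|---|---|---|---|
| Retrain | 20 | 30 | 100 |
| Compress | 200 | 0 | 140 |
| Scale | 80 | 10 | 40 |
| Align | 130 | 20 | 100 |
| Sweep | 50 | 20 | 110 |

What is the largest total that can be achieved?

46800

Meeting every minimum uses 30+0+10+20+20 = 80 GPU-h, leaving 270.
Highest expected value per GPU-h first: Compress 200 > Align 130 > Scale 80 > Sweep 50 > Retrain 20.
Compress: +140 to 140 (cap) ; 130 left.
Align: +80 to 100 (cap) ; 50 left.
Scale: +30 to 40 (cap) ; 20 left.
Sweep: +20 (room for 90) → 40. Pool exhausted.
Total = 20×30 + 200×140 + 80×40 + 130×100 + 50×40 = 46800.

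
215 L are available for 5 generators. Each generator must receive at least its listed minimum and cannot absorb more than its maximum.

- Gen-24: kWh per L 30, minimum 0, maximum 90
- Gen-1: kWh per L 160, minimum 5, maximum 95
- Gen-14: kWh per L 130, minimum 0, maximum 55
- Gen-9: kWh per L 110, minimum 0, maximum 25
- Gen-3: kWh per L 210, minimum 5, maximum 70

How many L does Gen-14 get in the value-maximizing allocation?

50

Meeting every minimum uses 0+5+0+0+5 = 10 L, leaving 205.
Rank by kWh per L: Gen-3 210 > Gen-1 160 > Gen-14 130 > Gen-9 110 > Gen-24 30.
Gen-3 takes 65 more to reach its cap of 70 ; 140 left.
Gen-1: +90 to 95 (cap) ; 50 left.
Only 50 left; Gen-14 takes them to reach 50.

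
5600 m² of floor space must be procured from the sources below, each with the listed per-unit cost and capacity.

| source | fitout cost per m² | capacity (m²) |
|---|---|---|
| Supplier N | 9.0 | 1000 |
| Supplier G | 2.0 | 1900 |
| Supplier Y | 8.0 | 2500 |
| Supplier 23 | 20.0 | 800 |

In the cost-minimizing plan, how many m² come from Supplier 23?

Cheapest first:
Take 1900 from Supplier G at 2.0 ; need 3700 more.
Take 2500 from Supplier Y at 8.0 ; need 1200 more.
Supplier N (9.0): use full 1000 ; 200 m² to go.
Supplier 23 at 20.0: take 200 of its 800 ; requirement met.

200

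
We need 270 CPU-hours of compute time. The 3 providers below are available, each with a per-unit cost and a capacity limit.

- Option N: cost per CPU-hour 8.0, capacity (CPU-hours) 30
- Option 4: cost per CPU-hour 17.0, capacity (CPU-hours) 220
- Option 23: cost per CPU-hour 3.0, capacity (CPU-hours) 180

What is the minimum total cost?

1800

Use providers in increasing cost order.
Take 180 from Option 23 at 3.0 → need 90 more.
Option N (8.0): use full 30 → 60 CPU-hours to go.
Option 4 at 17.0: take 60 of its 220 → requirement met.
Cost = 180×3.0 + 30×8.0 + 60×17.0 = 1800.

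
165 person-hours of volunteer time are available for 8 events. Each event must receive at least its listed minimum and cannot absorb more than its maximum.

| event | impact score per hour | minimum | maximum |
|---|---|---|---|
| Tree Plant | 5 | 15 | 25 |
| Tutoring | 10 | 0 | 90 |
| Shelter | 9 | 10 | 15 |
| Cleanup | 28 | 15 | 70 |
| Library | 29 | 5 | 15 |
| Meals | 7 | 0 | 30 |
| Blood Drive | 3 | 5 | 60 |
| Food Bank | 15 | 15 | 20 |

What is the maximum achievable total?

3175

Meeting every minimum uses 15+0+10+15+5+0+5+15 = 65 person-hours, leaving 100.
Highest impact score per hour first: Library 29 > Cleanup 28 > Food Bank 15 > Tutoring 10 > Shelter 9 > Meals 7 > Tree Plant 5 > Blood Drive 3.
Give Library 10 more to hit its cap of 15 ; 90 left.
Give Cleanup 55 more to hit its cap of 70 ; 35 left.
Food Bank: +5 to 20 (cap) ; 30 left.
Tutoring has room for 90 more but only 30 remain, so it gets 30.
Total = 5×15 + 10×30 + 9×10 + 28×70 + 29×15 + 3×5 + 15×20 = 3175.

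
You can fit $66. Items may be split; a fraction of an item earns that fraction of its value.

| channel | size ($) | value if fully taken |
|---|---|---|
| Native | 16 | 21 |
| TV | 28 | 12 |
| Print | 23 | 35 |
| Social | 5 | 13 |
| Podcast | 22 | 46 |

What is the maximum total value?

Sort by value density: Social 13/5≈2.6, Podcast 46/22≈2.09, Print 35/23≈1.52, Native 21/16≈1.31, TV 12/28≈0.429.
All 5 $ of Social fit (value 13) ; 61 remain.
Podcast: take in full, 22 $ for value 46 ; 39 left.
Print: take in full, 23 $ for value 35 ; 16 left.
Take all of Native (16 $, value 21) ; 0 $ left.
Total value = 115.

115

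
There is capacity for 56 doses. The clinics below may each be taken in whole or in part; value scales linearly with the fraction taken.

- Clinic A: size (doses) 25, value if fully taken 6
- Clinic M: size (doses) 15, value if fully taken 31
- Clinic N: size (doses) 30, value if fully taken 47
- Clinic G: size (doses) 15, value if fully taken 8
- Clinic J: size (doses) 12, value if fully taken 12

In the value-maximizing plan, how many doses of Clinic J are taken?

11

Sort by value density: Clinic M 31/15≈2.07, Clinic N 47/30≈1.57, Clinic J 12/12≈1, Clinic G 8/15≈0.533, Clinic A 6/25≈0.24.
Take all of Clinic M (15 doses, value 31) → 41 doses left.
Clinic N: take in full, 30 doses for value 47 → 11 left.
Only 11 doses remain; take 11/12 of Clinic J for value 12×11/12 = 11.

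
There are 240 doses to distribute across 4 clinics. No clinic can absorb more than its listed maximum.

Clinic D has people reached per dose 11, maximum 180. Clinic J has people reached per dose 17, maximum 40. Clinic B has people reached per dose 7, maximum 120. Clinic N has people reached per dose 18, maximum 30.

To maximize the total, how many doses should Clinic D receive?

170

Order the clinics by people reached per dose: Clinic N 18 > Clinic J 17 > Clinic D 11 > Clinic B 7.
Give Clinic N 30 to hit its cap of 30 → 210 left.
Clinic J takes 40 to reach its cap of 40 → 170 left.
Clinic D has room for 180 but only 170 remain, so it gets 170.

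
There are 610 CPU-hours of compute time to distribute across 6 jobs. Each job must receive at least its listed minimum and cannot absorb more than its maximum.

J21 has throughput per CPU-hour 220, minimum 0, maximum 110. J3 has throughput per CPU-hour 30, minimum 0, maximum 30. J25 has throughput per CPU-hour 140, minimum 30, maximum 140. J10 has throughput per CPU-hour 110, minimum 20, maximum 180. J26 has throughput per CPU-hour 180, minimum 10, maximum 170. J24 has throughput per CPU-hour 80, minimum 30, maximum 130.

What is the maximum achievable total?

Meeting every minimum uses 0+0+30+20+10+30 = 90 CPU-hours, leaving 520.
Order the jobs by throughput per CPU-hour: J21 220 > J26 180 > J25 140 > J10 110 > J24 80 > J3 30.
Give J21 110 more to hit its cap of 110 → 410 left.
J26: +160 to 170 (cap) → 250 left.
Give J25 110 more to hit its cap of 140 → 140 left.
Only 140 left; J10 takes them to reach 160.
Total = 220×110 + 140×140 + 110×160 + 180×170 + 80×30 = 94400.

94400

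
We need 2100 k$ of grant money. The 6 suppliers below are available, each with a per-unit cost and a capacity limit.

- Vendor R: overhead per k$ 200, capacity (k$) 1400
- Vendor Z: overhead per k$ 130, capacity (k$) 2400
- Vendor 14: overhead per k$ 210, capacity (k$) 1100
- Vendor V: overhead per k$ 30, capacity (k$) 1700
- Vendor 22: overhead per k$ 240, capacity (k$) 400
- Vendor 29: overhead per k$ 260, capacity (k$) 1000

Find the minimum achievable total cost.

Use suppliers in increasing cost order.
Vendor V (30): use full 1700 — 400 k$ to go.
Vendor Z at 130: take 400 of its 2400 — requirement met.
Vendor R, Vendor 14, Vendor 22, Vendor 29: unused.
Cost = 1700×30 + 400×130 = 103000.

103000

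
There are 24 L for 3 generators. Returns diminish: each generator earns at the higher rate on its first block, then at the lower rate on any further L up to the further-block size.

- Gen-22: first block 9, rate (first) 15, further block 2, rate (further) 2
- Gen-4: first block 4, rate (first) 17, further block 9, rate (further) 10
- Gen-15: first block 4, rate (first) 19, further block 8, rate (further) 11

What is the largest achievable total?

356

Treat each block as its own option and order by rate: Gen-15/tier1 19 > Gen-4/tier1 17 > Gen-22/tier1 15 > Gen-15/tier2 11 > Gen-4/tier2 10 > Gen-22/tier2 2.
Gen-15 tier1 at 19: fill all 4 — 20 left.
Gen-4/tier1 (17): +4 — 16 left.
Fill Gen-22 tier1 block (9 at 15) — 7 left.
Gen-15/tier2: +7 of 8 at 11; pool empty.
Total = 19×4 + 17×4 + 15×9 + 11×7 = 356.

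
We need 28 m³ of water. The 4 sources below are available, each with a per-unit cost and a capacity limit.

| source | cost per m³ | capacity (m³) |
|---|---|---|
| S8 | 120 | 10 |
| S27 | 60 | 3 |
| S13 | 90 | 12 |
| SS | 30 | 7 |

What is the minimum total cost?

Cheapest first:
Take 7 from SS at 30 ; need 21 more.
S27 (60): use full 3 ; 18 m³ to go.
S13 at 90: take all 12 m³ ; 6 still needed.
Take 6 from S8 at 120 to finish.
Cost = 7×30 + 3×60 + 12×90 + 6×120 = 2190.

2190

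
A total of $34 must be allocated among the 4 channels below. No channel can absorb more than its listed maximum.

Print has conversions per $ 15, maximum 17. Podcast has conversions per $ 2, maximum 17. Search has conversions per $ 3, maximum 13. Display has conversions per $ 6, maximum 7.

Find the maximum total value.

Rank by conversions per $: Print 15 > Display 6 > Search 3 > Podcast 2.
Give Print 17 to hit its cap of 17 — 17 left.
Display takes 7 to reach its cap of 7 — 10 left.
Only 10 left; Search takes them to reach 10.
Total = 15×17 + 3×10 + 6×7 = 327.

327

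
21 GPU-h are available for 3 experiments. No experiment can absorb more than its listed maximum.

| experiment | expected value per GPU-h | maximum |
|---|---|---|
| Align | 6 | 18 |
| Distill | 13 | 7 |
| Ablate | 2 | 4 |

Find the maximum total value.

Highest expected value per GPU-h first: Distill 13 > Align 6 > Ablate 2.
Distill: +7 to 7 (cap) — 14 left.
Align: +14 (room for 18) → 14. Pool exhausted.
Total = 6×14 + 13×7 = 175.

175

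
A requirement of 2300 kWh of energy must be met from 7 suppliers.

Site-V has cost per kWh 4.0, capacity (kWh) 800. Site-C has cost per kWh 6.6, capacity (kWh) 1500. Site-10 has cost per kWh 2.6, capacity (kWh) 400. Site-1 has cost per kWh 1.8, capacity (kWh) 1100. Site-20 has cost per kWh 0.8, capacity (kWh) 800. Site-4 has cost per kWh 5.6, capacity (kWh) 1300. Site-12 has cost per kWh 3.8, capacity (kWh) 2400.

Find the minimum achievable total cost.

3660

Fill from the cheapest supplier first.
Site-20 (0.8): use full 800 → 1500 kWh to go.
Take 1100 from Site-1 at 1.8 → need 400 more.
Site-10 at 2.6: take all 400 kWh → 0 still needed.
Site-12, Site-V, Site-4, Site-C: unused.
Cost = 800×0.8 + 1100×1.8 + 400×2.6 = 3660.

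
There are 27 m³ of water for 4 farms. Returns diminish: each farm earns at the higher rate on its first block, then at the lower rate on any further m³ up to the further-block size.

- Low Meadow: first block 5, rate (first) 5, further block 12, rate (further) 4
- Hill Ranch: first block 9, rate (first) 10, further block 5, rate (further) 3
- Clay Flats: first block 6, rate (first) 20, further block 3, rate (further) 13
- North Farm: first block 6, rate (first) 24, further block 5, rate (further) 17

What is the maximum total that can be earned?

458

Order all 8 blocks by rate: North Farm/T1 24 > Clay Flats/T1 20 > North Farm/T2 17 > Clay Flats/T2 13 > Hill Ranch/T1 10 > Low Meadow/T1 5 > Low Meadow/T2 4 > Hill Ranch/T2 3.
North Farm T1 at 24: fill all 6 — 21 left.
Clay Flats T1 at 20: fill all 6 — 15 left.
North Farm/T2 (17): +5 — 10 left.
Clay Flats/T2 (13): +3 — 7 left.
Hill Ranch/T1: +7 of 9 at 10; pool empty.
Total = 24×6 + 20×6 + 17×5 + 13×3 + 10×7 = 458.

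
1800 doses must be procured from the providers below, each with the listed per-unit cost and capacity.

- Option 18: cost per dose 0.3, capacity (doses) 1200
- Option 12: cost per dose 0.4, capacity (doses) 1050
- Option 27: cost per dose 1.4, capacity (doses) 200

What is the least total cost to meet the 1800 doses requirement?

600

Cheapest first:
Take 1200 from Option 18 at 0.3 ; need 600 more.
Take 600 from Option 12 at 0.4 to finish.
Option 27: unused.
Cost = 1200×0.3 + 600×0.4 = 600.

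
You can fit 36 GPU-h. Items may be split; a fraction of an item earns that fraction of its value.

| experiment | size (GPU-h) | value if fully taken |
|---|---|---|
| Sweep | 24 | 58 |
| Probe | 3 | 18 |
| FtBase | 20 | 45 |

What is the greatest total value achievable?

Sort by value density: Probe 18/3≈6, Sweep 58/24≈2.42, FtBase 45/20≈2.25.
Take all of Probe (3 GPU-h, value 18) ; 33 GPU-h left.
Take all of Sweep (24 GPU-h, value 58) ; 9 GPU-h left.
Fill the last 9 GPU-h with part of FtBase: 9/20 of it earns 20.25.
Total value = 96.25.

96.25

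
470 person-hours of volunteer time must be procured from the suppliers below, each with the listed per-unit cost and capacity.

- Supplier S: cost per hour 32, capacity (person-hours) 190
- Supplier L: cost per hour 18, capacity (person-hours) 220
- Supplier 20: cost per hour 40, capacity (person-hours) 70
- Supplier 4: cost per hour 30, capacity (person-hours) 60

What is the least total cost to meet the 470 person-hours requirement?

Use suppliers in increasing cost order.
Supplier L (18): use full 220 — 250 person-hours to go.
Supplier 4 (30): use full 60 — 190 person-hours to go.
Supplier S (32): use full 190 — 0 person-hours to go.
Supplier 20: unused.
Cost = 220×18 + 60×30 + 190×32 = 11840.

11840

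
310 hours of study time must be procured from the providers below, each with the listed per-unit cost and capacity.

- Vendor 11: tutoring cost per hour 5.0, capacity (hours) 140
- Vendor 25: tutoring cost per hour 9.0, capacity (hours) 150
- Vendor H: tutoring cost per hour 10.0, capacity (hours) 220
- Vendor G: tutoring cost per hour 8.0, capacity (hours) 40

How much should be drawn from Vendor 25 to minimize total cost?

Cheapest first:
Take 140 from Vendor 11 at 5.0 → need 170 more.
Vendor G (8.0): use full 40 → 130 hours to go.
Vendor 25 (9.0): take the remaining 130 → done.
Vendor H: unused.

130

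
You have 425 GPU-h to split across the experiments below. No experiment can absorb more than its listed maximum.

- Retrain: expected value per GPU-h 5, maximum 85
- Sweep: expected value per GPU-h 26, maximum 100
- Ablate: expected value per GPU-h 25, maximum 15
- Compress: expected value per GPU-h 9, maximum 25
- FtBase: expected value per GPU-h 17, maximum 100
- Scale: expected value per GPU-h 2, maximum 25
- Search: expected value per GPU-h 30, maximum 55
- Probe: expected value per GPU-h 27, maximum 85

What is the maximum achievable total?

9070

Highest expected value per GPU-h first: Search 30 > Probe 27 > Sweep 26 > Ablate 25 > FtBase 17 > Compress 9 > Retrain 5 > Scale 2.
Search takes 55 to reach its cap of 55 ; 370 left.
Probe takes 85 to reach its cap of 85 ; 285 left.
Sweep: +100 to 100 (cap) ; 185 left.
Give Ablate 15 to hit its cap of 15 ; 170 left.
FtBase takes 100 to reach its cap of 100 ; 70 left.
Give Compress 25 to hit its cap of 25 ; 45 left.
Only 45 left; Retrain takes them to reach 45.
Total = 5×45 + 26×100 + 25×15 + 9×25 + 17×100 + 30×55 + 27×85 = 9070.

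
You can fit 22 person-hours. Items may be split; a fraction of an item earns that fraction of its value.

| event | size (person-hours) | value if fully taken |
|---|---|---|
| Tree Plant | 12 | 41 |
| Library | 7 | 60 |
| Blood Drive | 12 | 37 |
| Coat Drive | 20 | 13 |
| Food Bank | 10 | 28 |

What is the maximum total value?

Best value per unit of size first: Library 60/7≈8.57, Tree Plant 41/12≈3.42, Blood Drive 37/12≈3.08, Food Bank 28/10≈2.8, Coat Drive 13/20≈0.65.
Take all of Library (7 person-hours, value 60) ; 15 person-hours left.
All 12 person-hours of Tree Plant fit (value 41) ; 3 remain.
Fill the last 3 person-hours with part of Blood Drive: 3/12 of it earns 9.25.
Total value = 110.25.

110.25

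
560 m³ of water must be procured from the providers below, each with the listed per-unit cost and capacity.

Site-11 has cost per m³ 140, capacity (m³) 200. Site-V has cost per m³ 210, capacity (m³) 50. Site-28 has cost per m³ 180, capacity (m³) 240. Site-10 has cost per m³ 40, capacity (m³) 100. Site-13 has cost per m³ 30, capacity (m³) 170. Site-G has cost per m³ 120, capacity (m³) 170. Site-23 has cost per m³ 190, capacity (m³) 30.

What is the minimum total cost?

46300

Use providers in increasing cost order.
Site-13 (30): use full 170 ; 390 m³ to go.
Site-10 (40): use full 100 ; 290 m³ to go.
Take 170 from Site-G at 120 ; need 120 more.
Site-11 at 140: take 120 of its 200 ; requirement met.
Site-28, Site-23, Site-V: unused.
Cost = 170×30 + 100×40 + 170×120 + 120×140 = 46300.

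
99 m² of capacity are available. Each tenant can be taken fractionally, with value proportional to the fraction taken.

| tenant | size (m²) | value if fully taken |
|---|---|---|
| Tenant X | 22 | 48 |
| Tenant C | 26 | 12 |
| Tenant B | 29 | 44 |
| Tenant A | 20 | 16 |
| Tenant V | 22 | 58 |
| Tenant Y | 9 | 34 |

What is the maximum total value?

197.6

Best value per unit of size first: Tenant Y 34/9≈3.78, Tenant V 58/22≈2.64, Tenant X 48/22≈2.18, Tenant B 44/29≈1.52, Tenant A 16/20≈0.8, Tenant C 12/26≈0.462.
All 9 m² of Tenant Y fit (value 34) → 90 remain.
Take all of Tenant V (22 m², value 58) → 68 m² left.
All 22 m² of Tenant X fit (value 48) → 46 remain.
All 29 m² of Tenant B fit (value 44) → 17 remain.
17 m² left: a 17/20 share of Tenant A gives 16×17/20 = 13.6.
Total value = 197.6.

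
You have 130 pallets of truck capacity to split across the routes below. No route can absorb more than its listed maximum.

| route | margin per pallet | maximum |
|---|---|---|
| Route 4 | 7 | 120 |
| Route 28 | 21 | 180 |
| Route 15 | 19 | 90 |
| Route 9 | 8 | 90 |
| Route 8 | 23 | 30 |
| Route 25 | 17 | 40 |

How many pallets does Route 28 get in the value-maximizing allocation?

Order the routes by margin per pallet: Route 8 23 > Route 28 21 > Route 15 19 > Route 25 17 > Route 9 8 > Route 4 7.
Route 8: +30 to 30 (cap) — 100 left.
Route 28: +100 (room for 180) → 100. Pool exhausted.

100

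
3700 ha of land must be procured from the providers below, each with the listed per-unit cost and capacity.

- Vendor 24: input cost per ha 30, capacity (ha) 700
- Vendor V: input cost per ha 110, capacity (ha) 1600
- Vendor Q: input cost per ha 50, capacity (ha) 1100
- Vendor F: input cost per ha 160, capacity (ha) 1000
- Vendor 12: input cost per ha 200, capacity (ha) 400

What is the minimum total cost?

300000

Fill from the cheapest provider first.
Vendor 24 at 30: take all 700 ha — 3000 still needed.
Vendor Q at 50: take all 1100 ha — 1900 still needed.
Take 1600 from Vendor V at 110 — need 300 more.
Vendor F (160): take the remaining 300 — done.
Vendor 12: unused.
Cost = 700×30 + 1100×50 + 1600×110 + 300×160 = 300000.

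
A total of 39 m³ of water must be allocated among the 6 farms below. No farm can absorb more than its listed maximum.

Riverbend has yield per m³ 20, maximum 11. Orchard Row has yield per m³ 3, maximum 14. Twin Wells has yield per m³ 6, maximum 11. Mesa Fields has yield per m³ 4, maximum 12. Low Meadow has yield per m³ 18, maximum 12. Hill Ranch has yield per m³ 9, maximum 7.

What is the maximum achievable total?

Highest yield per m³ first: Riverbend 20 > Low Meadow 18 > Hill Ranch 9 > Twin Wells 6 > Mesa Fields 4 > Orchard Row 3.
Riverbend: +11 to 11 (cap) — 28 left.
Give Low Meadow 12 to hit its cap of 12 — 16 left.
Hill Ranch takes 7 to reach its cap of 7 — 9 left.
Twin Wells has room for 11 but only 9 remain, so it gets 9.
Total = 20×11 + 6×9 + 18×12 + 9×7 = 553.

553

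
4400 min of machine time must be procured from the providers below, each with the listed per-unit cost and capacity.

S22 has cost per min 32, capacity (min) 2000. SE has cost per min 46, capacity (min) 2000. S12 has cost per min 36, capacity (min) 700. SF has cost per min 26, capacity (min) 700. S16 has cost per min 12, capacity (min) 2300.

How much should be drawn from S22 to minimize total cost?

Cheapest first:
S16 (12): use full 2300 — 2100 min to go.
SF (26): use full 700 — 1400 min to go.
S22 (32): take the remaining 1400 — done.
S12, SE: unused.

1400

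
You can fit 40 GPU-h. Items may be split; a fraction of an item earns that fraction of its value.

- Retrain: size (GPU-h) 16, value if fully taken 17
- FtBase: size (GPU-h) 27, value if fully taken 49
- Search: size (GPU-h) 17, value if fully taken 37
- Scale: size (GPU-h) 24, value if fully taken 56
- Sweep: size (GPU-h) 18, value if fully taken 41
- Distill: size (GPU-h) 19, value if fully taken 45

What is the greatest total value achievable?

94

Rank by value-to-size ratio: Distill 45/19≈2.37, Scale 56/24≈2.33, Sweep 41/18≈2.28, Search 37/17≈2.18, FtBase 49/27≈1.81, Retrain 17/16≈1.06.
All 19 GPU-h of Distill fit (value 45) — 21 remain.
21 GPU-h left: a 21/24 share of Scale gives 56×21/24 = 49.
Total value = 94.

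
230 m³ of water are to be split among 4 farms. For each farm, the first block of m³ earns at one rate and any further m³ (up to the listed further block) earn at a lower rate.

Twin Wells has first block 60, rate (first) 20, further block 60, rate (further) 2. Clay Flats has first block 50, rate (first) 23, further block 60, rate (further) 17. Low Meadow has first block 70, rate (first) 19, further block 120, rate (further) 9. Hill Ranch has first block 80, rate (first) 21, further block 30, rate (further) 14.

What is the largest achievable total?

Rank every tier by rate: Clay Flats/first 23 > Hill Ranch/first 21 > Twin Wells/first 20 > Low Meadow/first 19 > Clay Flats/second 17 > Hill Ranch/second 14 > Low Meadow/second 9 > Twin Wells/second 2.
Clay Flats first at 23: fill all 50 → 180 left.
Hill Ranch/first (21): +80 → 100 left.
Fill Twin Wells first block (60 at 20) → 40 left.
Low Meadow first at 19: only 40 left, fill 40.
Total = 23×50 + 21×80 + 20×60 + 19×40 = 4790.

4790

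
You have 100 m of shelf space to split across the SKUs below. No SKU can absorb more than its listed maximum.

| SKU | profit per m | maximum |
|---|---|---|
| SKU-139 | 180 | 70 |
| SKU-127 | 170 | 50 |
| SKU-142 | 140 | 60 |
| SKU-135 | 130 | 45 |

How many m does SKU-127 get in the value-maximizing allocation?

30

Highest profit per m first: SKU-139 180 > SKU-127 170 > SKU-142 140 > SKU-135 130.
SKU-139: +70 to 70 (cap) → 30 left.
SKU-127: +30 (room for 50) → 30. Pool exhausted.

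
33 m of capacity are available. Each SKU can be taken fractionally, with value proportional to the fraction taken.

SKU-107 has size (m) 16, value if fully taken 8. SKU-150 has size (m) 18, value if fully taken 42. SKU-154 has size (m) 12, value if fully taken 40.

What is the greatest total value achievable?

83.5

Best value per unit of size first: SKU-154 40/12≈3.33, SKU-150 42/18≈2.33, SKU-107 8/16≈0.5.
Take all of SKU-154 (12 m, value 40) → 21 m left.
Take all of SKU-150 (18 m, value 42) → 3 m left.
3 m left: a 3/16 share of SKU-107 gives 8×3/16 = 1.5.
Total value = 83.5.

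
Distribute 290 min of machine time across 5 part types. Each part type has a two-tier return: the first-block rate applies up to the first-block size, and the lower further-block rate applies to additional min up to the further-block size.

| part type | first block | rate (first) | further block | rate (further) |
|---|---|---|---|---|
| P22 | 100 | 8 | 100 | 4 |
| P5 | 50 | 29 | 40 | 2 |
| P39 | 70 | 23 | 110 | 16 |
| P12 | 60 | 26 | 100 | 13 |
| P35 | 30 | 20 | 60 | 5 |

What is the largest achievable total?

6500

Rank every tier by rate: P5/first 29 > P12/first 26 > P39/first 23 > P35/first 20 > P39/second 16 > P12/second 13 > P22/first 8 > P35/second 5 > P22/second 4 > P5/second 2.
Fill P5 first block (50 at 29) — 240 left.
Fill P12 first block (60 at 26) — 180 left.
Fill P39 first block (70 at 23) — 110 left.
Fill P35 first block (30 at 20) — 80 left.
P39 second at 16: only 80 left, fill 80.
Total = 29×50 + 26×60 + 23×70 + 20×30 + 16×80 = 6500.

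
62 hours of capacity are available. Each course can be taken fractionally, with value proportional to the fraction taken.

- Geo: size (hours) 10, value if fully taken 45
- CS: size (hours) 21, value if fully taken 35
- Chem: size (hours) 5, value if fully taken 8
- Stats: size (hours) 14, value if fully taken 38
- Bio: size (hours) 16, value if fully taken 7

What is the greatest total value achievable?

Sort by value density: Geo 45/10≈4.5, Stats 38/14≈2.71, CS 35/21≈1.67, Chem 8/5≈1.6, Bio 7/16≈0.438.
All 10 hours of Geo fit (value 45) → 52 remain.
Stats: take in full, 14 hours for value 38 → 38 left.
All 21 hours of CS fit (value 35) → 17 remain.
Take all of Chem (5 hours, value 8) → 12 hours left.
Only 12 hours remain; take 12/16 of Bio for value 7×12/16 = 5.25.
Total value = 131.25.

131.25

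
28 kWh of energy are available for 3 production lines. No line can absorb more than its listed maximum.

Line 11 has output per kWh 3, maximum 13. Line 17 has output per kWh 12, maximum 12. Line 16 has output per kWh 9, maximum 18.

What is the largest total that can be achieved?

Highest output per kWh first: Line 17 12 > Line 16 9 > Line 11 3.
Line 17 takes 12 to reach its cap of 12 → 16 left.
Only 16 left; Line 16 takes them to reach 16.
Total = 12×12 + 9×16 = 288.

288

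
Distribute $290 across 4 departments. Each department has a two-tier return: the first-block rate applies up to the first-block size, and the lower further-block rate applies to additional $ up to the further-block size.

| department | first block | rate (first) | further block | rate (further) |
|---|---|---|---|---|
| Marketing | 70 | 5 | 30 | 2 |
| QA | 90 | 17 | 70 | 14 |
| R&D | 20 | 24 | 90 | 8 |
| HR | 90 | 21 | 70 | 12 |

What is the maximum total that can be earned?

Treat each block as its own option and order by rate: R&D/tier1 24 > HR/tier1 21 > QA/tier1 17 > QA/tier2 14 > HR/tier2 12 > R&D/tier2 8 > Marketing/tier1 5 > Marketing/tier2 2.
R&D/tier1 (24): +20 → 270 left.
Fill HR tier1 block (90 at 21) → 180 left.
QA tier1 at 17: fill all 90 → 90 left.
QA tier2 at 14: fill all 70 → 20 left.
HR/tier2: +20 of 70 at 12; pool empty.
Total = 24×20 + 21×90 + 17×90 + 14×70 + 12×20 = 5120.

5120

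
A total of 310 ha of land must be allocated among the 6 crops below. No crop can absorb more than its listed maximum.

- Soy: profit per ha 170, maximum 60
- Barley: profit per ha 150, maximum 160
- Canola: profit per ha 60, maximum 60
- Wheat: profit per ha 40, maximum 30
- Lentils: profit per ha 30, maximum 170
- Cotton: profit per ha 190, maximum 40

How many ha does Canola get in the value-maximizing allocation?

Highest profit per ha first: Cotton 190 > Soy 170 > Barley 150 > Canola 60 > Wheat 40 > Lentils 30.
Give Cotton 40 to hit its cap of 40 → 270 left.
Soy takes 60 to reach its cap of 60 → 210 left.
Barley: +160 to 160 (cap) → 50 left.
Canola has room for 60 but only 50 remain, so it gets 50.

50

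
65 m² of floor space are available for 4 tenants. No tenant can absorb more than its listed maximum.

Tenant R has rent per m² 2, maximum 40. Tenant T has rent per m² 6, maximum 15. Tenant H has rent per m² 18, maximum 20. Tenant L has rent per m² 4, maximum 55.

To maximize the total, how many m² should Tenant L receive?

30

Order the tenants by rent per m²: Tenant H 18 > Tenant T 6 > Tenant L 4 > Tenant R 2.
Give Tenant H 20 to hit its cap of 20 — 45 left.
Give Tenant T 15 to hit its cap of 15 — 30 left.
Tenant L has room for 55 but only 30 remain, so it gets 30.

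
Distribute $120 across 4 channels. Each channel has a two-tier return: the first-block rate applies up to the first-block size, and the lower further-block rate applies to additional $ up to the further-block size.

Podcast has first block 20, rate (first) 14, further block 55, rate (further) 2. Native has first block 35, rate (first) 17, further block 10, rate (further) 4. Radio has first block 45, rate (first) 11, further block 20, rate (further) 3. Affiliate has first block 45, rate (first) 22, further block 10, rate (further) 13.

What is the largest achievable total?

2105

Order all 8 blocks by rate: Affiliate/T1 22 > Native/T1 17 > Podcast/T1 14 > Affiliate/T2 13 > Radio/T1 11 > Native/T2 4 > Radio/T2 3 > Podcast/T2 2.
Fill Affiliate T1 block (45 at 22) — 75 left.
Native T1 at 17: fill all 35 — 40 left.
Podcast/T1 (14): +20 — 20 left.
Affiliate T2 at 13: fill all 10 — 10 left.
10 remain; put them into Radio T1 at 11.
Total = 22×45 + 17×35 + 14×20 + 13×10 + 11×10 = 2105.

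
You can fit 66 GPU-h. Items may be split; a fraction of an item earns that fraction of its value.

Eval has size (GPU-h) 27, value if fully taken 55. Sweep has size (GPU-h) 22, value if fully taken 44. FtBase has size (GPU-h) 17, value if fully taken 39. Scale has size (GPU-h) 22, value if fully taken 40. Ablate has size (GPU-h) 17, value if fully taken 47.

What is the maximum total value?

Best value per unit of size first: Ablate 47/17≈2.76, FtBase 39/17≈2.29, Eval 55/27≈2.04, Sweep 44/22≈2, Scale 40/22≈1.82.
Ablate: take in full, 17 GPU-h for value 47 ; 49 left.
FtBase: take in full, 17 GPU-h for value 39 ; 32 left.
Eval: take in full, 27 GPU-h for value 55 ; 5 left.
5 GPU-h left: a 5/22 share of Sweep gives 44×5/22 = 10.
Total value = 151.

151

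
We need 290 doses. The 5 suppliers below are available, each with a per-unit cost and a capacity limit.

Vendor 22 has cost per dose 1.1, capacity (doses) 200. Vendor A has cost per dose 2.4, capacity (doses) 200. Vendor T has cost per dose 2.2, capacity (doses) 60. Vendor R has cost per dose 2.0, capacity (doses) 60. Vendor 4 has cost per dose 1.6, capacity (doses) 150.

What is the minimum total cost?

Cheapest first:
Take 200 from Vendor 22 at 1.1 ; need 90 more.
Vendor 4 at 1.6: take 90 of its 150 ; requirement met.
Vendor R, Vendor T, Vendor A: unused.
Cost = 200×1.1 + 90×1.6 = 364.

364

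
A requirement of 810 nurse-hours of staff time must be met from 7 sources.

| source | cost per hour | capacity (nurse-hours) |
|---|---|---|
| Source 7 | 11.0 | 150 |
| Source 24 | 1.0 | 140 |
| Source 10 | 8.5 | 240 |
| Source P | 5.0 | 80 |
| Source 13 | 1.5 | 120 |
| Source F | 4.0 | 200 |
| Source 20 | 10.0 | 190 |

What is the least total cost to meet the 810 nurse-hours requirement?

3860

Use sources in increasing cost order.
Source 24 (1.0): use full 140 — 670 nurse-hours to go.
Source 13 at 1.5: take all 120 nurse-hours — 550 still needed.
Source F (4.0): use full 200 — 350 nurse-hours to go.
Take 80 from Source P at 5.0 — need 270 more.
Take 240 from Source 10 at 8.5 — need 30 more.
Take 30 from Source 20 at 10.0 to finish.
Source 7: unused.
Cost = 140×1.0 + 120×1.5 + 200×4.0 + 80×5.0 + 240×8.5 + 30×10.0 = 3860.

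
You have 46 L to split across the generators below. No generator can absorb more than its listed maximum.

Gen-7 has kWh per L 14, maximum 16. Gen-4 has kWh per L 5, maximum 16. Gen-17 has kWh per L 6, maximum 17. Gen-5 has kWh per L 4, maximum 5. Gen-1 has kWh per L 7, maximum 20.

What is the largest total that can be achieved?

Rank by kWh per L: Gen-7 14 > Gen-1 7 > Gen-17 6 > Gen-4 5 > Gen-5 4.
Gen-7: +16 to 16 (cap) ; 30 left.
Gen-1 takes 20 to reach its cap of 20 ; 10 left.
Gen-17 has room for 17 but only 10 remain, so it gets 10.
Total = 14×16 + 6×10 + 7×20 = 424.

424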